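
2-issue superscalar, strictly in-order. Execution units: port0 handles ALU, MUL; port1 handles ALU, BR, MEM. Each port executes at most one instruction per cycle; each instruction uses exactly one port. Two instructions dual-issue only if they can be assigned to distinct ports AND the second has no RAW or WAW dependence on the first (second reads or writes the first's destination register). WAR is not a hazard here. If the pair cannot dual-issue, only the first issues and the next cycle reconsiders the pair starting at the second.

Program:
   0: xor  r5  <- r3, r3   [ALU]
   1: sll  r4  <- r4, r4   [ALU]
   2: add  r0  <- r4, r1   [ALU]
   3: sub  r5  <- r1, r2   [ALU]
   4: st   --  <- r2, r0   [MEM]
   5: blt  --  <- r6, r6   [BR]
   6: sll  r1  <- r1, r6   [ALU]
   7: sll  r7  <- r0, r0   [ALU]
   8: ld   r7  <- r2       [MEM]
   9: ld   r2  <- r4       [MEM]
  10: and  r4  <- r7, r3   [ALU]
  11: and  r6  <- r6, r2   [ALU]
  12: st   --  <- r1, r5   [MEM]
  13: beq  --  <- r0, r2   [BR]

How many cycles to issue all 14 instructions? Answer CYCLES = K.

CYCLES = 9

#0 head=0: xor.ALU sll.ALU i0,i1 dual
#1 head=2: add.ALU sub.ALU i2,i3 dual
#2 head=4: st.MEM i4 no-port MEM/BR
#3 head=5: blt.BR sll.ALU i5,i6 dual
#4 head=7: sll.ALU i7 WAW r7
#5 head=8: ld.MEM i8 no-port MEM/MEM
#6 head=9: ld.MEM and.ALU i9,i10 dual
#7 head=11: and.ALU st.MEM i11,i12 dual
#8 head=13: beq.BR i13 tail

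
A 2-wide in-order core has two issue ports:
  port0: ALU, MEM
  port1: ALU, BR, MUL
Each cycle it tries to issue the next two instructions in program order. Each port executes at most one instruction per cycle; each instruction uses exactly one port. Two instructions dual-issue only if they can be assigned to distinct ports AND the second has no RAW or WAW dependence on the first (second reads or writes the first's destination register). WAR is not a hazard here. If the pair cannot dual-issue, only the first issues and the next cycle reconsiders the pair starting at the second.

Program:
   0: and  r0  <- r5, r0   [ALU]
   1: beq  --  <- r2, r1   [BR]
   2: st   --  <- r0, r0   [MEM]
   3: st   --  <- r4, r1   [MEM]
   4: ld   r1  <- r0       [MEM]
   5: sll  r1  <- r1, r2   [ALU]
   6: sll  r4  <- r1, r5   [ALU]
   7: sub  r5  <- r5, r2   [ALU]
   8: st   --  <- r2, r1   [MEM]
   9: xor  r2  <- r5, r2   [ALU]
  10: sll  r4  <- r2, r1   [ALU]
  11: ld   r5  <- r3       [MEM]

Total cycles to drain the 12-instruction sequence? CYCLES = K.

CYCLES = 8

c0: i0&i1 and+beq  2-wide
c1: i2 st  no-port MEM/MEM
c2: i3 st  no-port MEM/MEM
c3: i4 ld  RAW+WAW r1
c4: i5 sll  RAW r1
c5: i6&i7 sll+sub  2-wide
c6: i8&i9 st+xor  2-wide
c7: i10&i11 sll+ld  2-wide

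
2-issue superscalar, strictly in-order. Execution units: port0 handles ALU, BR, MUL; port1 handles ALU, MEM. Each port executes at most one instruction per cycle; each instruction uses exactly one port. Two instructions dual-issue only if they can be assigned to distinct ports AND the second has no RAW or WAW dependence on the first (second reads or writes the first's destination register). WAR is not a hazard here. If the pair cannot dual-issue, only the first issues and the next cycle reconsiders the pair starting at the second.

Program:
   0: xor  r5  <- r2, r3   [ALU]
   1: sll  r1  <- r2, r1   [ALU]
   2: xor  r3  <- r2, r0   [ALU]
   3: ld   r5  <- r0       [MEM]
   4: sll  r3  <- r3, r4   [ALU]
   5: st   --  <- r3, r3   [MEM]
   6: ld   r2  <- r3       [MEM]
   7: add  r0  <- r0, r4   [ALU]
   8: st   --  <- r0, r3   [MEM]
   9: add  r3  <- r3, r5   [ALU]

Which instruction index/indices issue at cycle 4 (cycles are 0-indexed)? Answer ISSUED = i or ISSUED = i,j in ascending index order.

ISSUED = 6,7

0. xor.ALU+sll.ALU @i0&i1  | pair
1. xor.ALU+ld.MEM @i2&i3  | pair
2. sll.ALU @i4  | RAW r3
3. st.MEM @i5  | no-port MEM/MEM
4. ld.MEM+add.ALU @i6&i7  | pair
5. st.MEM+add.ALU @i8&i9  | pair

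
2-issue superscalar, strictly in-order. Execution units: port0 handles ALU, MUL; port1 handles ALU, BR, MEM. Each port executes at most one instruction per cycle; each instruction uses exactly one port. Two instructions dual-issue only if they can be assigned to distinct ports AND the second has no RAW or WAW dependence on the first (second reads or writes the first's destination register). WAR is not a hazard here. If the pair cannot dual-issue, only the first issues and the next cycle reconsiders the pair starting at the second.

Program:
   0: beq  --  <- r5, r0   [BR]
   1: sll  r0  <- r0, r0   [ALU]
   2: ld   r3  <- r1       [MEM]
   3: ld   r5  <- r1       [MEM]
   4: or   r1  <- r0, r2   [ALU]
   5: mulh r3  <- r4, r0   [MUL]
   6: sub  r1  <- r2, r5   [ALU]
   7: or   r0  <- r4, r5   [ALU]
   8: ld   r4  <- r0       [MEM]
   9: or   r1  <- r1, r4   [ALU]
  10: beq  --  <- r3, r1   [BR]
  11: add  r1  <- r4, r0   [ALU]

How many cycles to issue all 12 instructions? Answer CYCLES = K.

CYCLES = 8

#0 head=0: beq/sll i0&i1 2-wide
#1 head=2: ld i2 no-port MEM/MEM
#2 head=3: ld/or i3&i4 2-wide
#3 head=5: mulh/sub i5&i6 2-wide
#4 head=7: or i7 RAW r0
#5 head=8: ld i8 RAW r4
#6 head=9: or i9 RAW r1
#7 head=10: beq/add i10&i11 2-wide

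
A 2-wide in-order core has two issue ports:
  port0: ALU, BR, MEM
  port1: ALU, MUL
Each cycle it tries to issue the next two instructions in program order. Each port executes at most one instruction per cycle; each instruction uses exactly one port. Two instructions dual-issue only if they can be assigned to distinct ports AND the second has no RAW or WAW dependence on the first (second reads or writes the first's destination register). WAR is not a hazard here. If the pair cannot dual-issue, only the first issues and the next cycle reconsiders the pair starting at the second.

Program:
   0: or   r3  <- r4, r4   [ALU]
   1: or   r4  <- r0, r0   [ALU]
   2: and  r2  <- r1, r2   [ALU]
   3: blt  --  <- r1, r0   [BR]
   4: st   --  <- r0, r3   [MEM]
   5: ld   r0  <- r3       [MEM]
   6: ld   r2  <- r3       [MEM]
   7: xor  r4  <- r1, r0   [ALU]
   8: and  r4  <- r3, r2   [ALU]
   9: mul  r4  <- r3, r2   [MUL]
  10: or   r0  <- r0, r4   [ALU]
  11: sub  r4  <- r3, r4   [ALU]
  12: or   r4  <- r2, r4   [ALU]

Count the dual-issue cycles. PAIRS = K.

PAIRS = 4

  cy0 -> i0&i1 (or+or) pair
  cy1 -> i2&i3 (and+blt) pair
  cy2 -> i4 (st) no-port MEM/MEM
  cy3 -> i5 (ld) no-port MEM/MEM
  cy4 -> i6&i7 (ld+xor) pair
  cy5 -> i8 (and) WAW r4
  cy6 -> i9 (mul) RAW r4
  cy7 -> i10&i11 (or+sub) pair
  cy8 -> i12 (or) tail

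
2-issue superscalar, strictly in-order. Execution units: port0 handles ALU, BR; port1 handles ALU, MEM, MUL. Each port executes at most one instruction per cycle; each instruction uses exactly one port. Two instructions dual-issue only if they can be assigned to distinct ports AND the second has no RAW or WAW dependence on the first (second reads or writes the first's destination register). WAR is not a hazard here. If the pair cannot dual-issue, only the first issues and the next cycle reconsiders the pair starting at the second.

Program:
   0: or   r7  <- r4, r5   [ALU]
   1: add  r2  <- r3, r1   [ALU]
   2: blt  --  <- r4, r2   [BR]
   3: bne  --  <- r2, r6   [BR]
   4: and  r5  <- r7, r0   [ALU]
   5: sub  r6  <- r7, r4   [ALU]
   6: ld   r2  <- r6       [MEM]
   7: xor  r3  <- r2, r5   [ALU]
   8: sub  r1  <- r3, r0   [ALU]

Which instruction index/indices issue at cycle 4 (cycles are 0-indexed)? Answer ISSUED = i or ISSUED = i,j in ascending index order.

ISSUED = 6

[0] i0&i1  or+add  -- 2-wide
[1] i2  blt  -- no-port BR/BR
[2] i3&i4  bne+and  -- 2-wide
[3] i5  sub  -- RAW r6
[4] i6  ld  -- RAW r2
[5] i7  xor  -- RAW r3
[6] i8  sub  -- tail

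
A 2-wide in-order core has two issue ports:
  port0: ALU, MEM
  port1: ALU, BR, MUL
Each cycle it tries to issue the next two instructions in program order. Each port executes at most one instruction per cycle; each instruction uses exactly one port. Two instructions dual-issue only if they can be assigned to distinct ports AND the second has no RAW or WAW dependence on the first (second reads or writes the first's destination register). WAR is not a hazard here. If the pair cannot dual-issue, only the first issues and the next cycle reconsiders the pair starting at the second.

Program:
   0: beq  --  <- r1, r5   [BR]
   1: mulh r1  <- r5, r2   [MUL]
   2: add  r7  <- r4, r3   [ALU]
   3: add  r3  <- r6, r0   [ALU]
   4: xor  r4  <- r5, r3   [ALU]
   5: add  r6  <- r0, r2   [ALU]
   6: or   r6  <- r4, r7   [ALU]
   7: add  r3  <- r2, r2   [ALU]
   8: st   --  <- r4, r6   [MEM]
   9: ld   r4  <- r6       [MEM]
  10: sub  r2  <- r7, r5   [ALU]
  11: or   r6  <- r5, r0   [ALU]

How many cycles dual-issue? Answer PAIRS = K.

PAIRS = 4

c0: i0 beq  no-port BR/MUL
c1: i1/i2 mulh add  dual
c2: i3 add  RAW r3
c3: i4/i5 xor add  dual
c4: i6/i7 or add  dual
c5: i8 st  no-port MEM/MEM
c6: i9/i10 ld sub  dual
c7: i11 or  tail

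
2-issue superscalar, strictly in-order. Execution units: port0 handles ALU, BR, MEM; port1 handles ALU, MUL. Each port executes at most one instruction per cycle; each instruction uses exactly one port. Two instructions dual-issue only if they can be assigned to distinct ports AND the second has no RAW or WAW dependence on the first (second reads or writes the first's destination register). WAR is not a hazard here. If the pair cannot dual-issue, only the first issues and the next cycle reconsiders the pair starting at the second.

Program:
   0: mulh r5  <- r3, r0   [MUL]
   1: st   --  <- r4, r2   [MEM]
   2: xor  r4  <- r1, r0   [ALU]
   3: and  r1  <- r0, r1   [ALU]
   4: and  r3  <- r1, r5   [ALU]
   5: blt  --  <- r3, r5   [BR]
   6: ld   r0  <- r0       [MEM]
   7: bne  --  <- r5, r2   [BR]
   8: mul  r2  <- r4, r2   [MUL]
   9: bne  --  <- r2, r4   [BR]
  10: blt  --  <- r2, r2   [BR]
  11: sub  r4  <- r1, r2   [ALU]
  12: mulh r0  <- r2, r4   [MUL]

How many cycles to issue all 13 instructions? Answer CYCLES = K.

0. mulh st @i0&i1  | 2-wide
1. xor and @i2&i3  | 2-wide
2. and @i4  | RAW r3
3. blt @i5  | no-port BR/MEM
4. ld @i6  | no-port MEM/BR
5. bne mul @i7&i8  | 2-wide
6. bne @i9  | no-port BR/BR
7. blt sub @i10&i11  | 2-wide
8. mulh @i12  | tail

CYCLES = 9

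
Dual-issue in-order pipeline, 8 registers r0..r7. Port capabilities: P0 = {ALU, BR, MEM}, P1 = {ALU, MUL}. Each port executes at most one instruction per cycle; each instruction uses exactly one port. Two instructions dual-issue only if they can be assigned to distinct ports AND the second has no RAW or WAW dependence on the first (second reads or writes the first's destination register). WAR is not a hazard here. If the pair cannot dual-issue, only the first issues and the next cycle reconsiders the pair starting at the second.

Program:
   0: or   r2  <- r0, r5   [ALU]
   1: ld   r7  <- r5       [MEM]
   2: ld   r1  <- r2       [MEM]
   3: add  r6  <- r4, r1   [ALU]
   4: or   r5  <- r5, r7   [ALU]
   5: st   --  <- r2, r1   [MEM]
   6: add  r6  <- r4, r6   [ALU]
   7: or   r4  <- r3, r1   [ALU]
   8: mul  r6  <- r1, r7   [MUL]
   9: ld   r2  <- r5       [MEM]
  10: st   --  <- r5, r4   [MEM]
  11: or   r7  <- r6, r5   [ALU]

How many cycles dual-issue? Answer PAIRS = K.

PAIRS = 5

c0: i0,i1 or.ALU/ld.MEM  dual
c1: i2 ld.MEM  RAW r1
c2: i3,i4 add.ALU/or.ALU  dual
c3: i5,i6 st.MEM/add.ALU  dual
c4: i7,i8 or.ALU/mul.MUL  dual
c5: i9 ld.MEM  no-port MEM/MEM
c6: i10,i11 st.MEM/or.ALU  dual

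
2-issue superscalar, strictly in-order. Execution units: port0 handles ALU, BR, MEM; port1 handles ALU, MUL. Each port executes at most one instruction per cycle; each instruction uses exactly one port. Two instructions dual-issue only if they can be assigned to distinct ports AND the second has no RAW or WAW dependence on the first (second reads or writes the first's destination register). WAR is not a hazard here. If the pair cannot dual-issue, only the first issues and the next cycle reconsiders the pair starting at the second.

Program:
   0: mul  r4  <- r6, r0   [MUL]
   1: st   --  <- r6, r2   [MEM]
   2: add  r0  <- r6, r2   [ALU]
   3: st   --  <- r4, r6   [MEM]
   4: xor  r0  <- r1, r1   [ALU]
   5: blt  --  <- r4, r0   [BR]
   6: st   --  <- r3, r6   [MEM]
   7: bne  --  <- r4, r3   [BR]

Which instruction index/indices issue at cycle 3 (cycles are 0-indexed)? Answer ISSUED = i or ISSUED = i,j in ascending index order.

  cy0 -> i0&i1 (mul.MUL/st.MEM) dual
  cy1 -> i2&i3 (add.ALU/st.MEM) dual
  cy2 -> i4 (xor.ALU) RAW r0
  cy3 -> i5 (blt.BR) no-port BR/MEM
  cy4 -> i6 (st.MEM) no-port MEM/BR
  cy5 -> i7 (bne.BR) tail

ISSUED = 5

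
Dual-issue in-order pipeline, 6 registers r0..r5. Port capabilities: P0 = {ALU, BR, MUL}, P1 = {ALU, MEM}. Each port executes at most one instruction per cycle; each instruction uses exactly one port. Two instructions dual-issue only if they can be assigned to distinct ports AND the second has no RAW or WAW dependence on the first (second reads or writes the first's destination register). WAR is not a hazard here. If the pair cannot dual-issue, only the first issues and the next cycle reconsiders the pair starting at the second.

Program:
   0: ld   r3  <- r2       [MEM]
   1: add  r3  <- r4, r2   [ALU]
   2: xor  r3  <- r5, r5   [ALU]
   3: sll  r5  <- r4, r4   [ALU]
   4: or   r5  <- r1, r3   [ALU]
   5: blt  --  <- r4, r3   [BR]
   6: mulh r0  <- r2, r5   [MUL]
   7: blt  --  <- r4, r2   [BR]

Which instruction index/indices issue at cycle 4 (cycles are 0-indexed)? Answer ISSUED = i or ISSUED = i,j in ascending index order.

ISSUED = 6

0. ld @i0  | WAW r3
1. add @i1  | WAW r3
2. xor+sll @i2&i3  | 2-wide
3. or+blt @i4&i5  | 2-wide
4. mulh @i6  | no-port MUL/BR
5. blt @i7  | tail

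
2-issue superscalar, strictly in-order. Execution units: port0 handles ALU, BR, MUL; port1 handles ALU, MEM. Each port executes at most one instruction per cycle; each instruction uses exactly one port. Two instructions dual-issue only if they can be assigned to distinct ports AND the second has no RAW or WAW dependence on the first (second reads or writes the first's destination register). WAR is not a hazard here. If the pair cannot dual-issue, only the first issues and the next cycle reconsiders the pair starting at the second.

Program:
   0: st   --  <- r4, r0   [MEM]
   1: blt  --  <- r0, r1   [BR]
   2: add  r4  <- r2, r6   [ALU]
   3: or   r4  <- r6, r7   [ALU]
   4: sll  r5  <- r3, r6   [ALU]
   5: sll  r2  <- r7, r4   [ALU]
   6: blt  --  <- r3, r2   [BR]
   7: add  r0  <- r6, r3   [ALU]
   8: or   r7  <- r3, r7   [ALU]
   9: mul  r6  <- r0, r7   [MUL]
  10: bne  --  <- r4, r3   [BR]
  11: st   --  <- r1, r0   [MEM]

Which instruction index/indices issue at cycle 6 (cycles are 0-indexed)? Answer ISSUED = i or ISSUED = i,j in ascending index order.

#0 head=0: st+blt i0/i1 2-wide
#1 head=2: add i2 WAW r4
#2 head=3: or+sll i3/i4 2-wide
#3 head=5: sll i5 RAW r2
#4 head=6: blt+add i6/i7 2-wide
#5 head=8: or i8 RAW r7
#6 head=9: mul i9 no-port MUL/BR
#7 head=10: bne+st i10/i11 2-wide

ISSUED = 9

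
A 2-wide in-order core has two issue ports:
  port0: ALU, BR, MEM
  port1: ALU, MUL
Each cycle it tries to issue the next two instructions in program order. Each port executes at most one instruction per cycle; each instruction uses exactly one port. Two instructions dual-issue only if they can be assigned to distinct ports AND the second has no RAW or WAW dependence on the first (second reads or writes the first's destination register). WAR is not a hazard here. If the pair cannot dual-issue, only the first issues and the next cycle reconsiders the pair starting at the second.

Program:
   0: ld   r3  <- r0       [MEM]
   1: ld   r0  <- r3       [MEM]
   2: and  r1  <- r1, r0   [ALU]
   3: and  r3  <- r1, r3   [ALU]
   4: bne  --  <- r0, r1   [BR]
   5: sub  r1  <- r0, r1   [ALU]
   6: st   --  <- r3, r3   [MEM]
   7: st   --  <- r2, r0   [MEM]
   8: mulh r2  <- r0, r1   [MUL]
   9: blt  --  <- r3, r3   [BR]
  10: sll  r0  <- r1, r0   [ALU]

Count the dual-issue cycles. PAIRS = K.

PAIRS = 4

[0] i0  ld.MEM  -- no-port MEM/MEM
[1] i1  ld.MEM  -- RAW r0
[2] i2  and.ALU  -- RAW r1
[3] i3&i4  and.ALU/bne.BR  -- dual
[4] i5&i6  sub.ALU/st.MEM  -- dual
[5] i7&i8  st.MEM/mulh.MUL  -- dual
[6] i9&i10  blt.BR/sll.ALU  -- dual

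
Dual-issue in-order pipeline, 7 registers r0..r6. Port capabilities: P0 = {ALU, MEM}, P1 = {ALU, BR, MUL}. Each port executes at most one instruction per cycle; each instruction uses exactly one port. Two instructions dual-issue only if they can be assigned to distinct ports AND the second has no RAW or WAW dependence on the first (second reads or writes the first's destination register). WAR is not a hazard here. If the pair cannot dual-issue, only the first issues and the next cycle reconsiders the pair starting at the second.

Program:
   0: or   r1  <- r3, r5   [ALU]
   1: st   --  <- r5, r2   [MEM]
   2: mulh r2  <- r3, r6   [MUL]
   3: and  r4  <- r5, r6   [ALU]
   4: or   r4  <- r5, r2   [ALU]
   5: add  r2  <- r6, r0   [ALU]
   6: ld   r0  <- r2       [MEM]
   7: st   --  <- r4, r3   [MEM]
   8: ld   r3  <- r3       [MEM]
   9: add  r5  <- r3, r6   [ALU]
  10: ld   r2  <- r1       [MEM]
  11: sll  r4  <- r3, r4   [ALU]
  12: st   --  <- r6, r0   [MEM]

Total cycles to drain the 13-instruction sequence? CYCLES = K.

c0: i0/i1 or st  dual
c1: i2/i3 mulh and  dual
c2: i4/i5 or add  dual
c3: i6 ld  no-port MEM/MEM
c4: i7 st  no-port MEM/MEM
c5: i8 ld  RAW r3
c6: i9/i10 add ld  dual
c7: i11/i12 sll st  dual

CYCLES = 8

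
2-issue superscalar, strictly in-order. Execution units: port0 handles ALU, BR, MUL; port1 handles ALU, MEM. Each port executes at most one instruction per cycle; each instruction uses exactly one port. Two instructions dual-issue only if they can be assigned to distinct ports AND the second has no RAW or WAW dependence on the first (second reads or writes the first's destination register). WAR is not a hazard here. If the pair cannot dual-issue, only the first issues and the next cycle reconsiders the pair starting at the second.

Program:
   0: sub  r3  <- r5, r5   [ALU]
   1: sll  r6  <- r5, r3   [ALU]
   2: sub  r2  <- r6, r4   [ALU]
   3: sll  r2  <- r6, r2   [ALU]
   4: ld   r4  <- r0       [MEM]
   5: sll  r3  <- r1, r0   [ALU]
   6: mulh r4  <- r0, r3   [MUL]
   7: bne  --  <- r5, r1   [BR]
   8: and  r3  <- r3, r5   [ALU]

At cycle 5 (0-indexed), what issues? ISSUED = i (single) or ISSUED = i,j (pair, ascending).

c0: i0 sub.ALU  RAW r3
c1: i1 sll.ALU  RAW r6
c2: i2 sub.ALU  RAW+WAW r2
c3: i3/i4 sll.ALU;ld.MEM  dual
c4: i5 sll.ALU  RAW r3
c5: i6 mulh.MUL  no-port MUL/BR
c6: i7/i8 bne.BR;and.ALU  dual

ISSUED = 6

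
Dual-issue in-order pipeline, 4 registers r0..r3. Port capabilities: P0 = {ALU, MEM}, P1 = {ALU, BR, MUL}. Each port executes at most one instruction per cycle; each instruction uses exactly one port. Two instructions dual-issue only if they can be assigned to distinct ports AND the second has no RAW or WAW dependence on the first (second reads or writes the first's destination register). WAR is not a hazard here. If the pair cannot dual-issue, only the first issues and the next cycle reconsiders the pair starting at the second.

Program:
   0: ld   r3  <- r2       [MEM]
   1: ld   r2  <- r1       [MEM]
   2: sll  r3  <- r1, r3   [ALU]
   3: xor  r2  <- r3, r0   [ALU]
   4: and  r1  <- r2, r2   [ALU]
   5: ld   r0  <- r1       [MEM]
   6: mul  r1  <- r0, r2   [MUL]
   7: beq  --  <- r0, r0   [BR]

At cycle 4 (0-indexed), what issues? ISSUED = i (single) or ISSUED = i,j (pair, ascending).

ISSUED = 5

0. ld @i0  | no-port MEM/MEM
1. ld/sll @i1+i2  | 2-wide
2. xor @i3  | RAW r2
3. and @i4  | RAW r1
4. ld @i5  | RAW r0
5. mul @i6  | no-port MUL/BR
6. beq @i7  | tail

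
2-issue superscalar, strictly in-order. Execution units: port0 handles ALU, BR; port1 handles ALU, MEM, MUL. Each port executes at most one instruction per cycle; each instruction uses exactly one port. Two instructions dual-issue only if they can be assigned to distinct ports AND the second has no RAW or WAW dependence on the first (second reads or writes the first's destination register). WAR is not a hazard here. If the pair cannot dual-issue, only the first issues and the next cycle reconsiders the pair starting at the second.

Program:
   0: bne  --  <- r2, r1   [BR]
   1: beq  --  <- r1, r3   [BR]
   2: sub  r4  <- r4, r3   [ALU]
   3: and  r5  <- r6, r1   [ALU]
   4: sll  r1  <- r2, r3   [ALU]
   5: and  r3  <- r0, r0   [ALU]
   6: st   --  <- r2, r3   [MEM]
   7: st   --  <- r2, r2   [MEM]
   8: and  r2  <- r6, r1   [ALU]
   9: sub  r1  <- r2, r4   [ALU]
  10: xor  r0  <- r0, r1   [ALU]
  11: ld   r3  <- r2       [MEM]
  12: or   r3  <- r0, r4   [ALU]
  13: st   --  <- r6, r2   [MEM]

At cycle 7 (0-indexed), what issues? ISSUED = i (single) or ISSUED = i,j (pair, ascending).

t=0 i0:bne ; no-port BR/BR
t=1 i1/i2:beq;sub ; pair
t=2 i3/i4:and;sll ; pair
t=3 i5:and ; RAW r3
t=4 i6:st ; no-port MEM/MEM
t=5 i7/i8:st;and ; pair
t=6 i9:sub ; RAW r1
t=7 i10/i11:xor;ld ; pair
t=8 i12/i13:or;st ; pair

ISSUED = 10,11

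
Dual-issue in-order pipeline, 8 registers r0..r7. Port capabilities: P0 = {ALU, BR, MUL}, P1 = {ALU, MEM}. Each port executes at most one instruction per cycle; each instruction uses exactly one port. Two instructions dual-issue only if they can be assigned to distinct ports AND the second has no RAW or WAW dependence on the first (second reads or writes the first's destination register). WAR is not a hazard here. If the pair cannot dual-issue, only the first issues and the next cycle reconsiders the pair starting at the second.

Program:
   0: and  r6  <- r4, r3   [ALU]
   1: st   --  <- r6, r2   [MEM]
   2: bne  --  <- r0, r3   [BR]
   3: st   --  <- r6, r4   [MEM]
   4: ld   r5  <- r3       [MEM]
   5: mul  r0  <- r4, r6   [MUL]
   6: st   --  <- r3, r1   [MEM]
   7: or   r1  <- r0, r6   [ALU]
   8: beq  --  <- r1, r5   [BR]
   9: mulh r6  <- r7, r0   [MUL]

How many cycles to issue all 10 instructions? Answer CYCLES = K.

CYCLES = 7

0. and.ALU @i0  | RAW r6
1. st.MEM+bne.BR @i1,i2  | 2-wide
2. st.MEM @i3  | no-port MEM/MEM
3. ld.MEM+mul.MUL @i4,i5  | 2-wide
4. st.MEM+or.ALU @i6,i7  | 2-wide
5. beq.BR @i8  | no-port BR/MUL
6. mulh.MUL @i9  | tail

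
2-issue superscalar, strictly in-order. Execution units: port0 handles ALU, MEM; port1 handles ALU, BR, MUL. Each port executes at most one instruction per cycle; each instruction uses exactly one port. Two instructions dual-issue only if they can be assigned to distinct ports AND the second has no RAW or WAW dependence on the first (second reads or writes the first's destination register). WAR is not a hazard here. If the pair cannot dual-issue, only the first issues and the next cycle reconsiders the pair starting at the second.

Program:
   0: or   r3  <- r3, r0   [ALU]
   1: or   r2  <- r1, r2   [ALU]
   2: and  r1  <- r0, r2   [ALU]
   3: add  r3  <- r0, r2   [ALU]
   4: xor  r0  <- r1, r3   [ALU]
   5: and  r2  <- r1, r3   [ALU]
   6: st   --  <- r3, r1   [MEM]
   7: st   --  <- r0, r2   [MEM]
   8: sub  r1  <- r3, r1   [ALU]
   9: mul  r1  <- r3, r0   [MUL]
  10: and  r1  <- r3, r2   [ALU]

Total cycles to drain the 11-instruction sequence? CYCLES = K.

0. or or @i0/i1  | pair
1. and add @i2/i3  | pair
2. xor and @i4/i5  | pair
3. st @i6  | no-port MEM/MEM
4. st sub @i7/i8  | pair
5. mul @i9  | WAW r1
6. and @i10  | tail

CYCLES = 7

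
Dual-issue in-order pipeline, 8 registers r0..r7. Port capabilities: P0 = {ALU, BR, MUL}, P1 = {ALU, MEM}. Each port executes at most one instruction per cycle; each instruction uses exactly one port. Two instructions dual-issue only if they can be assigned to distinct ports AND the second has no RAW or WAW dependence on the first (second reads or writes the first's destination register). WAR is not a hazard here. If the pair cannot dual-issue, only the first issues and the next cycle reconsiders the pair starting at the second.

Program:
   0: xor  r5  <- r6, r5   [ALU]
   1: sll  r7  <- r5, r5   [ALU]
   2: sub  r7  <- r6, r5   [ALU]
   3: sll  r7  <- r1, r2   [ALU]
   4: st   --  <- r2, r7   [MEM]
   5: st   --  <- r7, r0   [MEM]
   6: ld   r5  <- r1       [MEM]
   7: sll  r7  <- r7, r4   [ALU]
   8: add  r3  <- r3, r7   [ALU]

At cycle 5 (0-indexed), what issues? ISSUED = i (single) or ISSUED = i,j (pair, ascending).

0. xor @i0  | RAW r5
1. sll @i1  | WAW r7
2. sub @i2  | WAW r7
3. sll @i3  | RAW r7
4. st @i4  | no-port MEM/MEM
5. st @i5  | no-port MEM/MEM
6. ld/sll @i6&i7  | dual
7. add @i8  | tail

ISSUED = 5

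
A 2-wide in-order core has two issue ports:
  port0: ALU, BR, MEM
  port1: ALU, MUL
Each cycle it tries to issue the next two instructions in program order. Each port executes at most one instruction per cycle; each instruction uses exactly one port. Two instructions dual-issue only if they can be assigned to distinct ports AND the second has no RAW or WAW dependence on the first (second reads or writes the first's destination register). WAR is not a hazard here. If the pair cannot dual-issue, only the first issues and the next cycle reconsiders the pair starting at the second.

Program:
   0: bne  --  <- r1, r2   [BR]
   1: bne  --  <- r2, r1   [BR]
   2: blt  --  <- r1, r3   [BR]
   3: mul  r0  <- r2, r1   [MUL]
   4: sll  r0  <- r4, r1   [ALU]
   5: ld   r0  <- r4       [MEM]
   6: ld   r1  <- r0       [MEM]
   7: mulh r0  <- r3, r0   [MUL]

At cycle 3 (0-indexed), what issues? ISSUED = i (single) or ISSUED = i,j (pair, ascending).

0. bne @i0  | no-port BR/BR
1. bne @i1  | no-port BR/BR
2. blt mul @i2/i3  | pair
3. sll @i4  | WAW r0
4. ld @i5  | no-port MEM/MEM
5. ld mulh @i6/i7  | pair

ISSUED = 4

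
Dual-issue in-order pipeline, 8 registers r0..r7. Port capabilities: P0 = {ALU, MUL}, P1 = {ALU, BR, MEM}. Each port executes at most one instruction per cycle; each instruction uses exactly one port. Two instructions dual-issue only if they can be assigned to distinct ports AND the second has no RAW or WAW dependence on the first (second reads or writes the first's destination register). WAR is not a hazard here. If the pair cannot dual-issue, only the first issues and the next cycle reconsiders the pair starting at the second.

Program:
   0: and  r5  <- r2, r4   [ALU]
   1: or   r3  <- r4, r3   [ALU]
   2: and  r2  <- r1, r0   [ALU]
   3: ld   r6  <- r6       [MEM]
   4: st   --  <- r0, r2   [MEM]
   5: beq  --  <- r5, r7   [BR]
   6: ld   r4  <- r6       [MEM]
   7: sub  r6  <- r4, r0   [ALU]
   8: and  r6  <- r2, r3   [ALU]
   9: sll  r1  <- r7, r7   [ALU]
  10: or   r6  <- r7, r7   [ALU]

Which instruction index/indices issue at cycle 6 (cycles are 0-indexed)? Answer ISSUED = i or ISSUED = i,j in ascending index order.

ISSUED = 8,9

t=0 i0/i1:and or ; pair
t=1 i2/i3:and ld ; pair
t=2 i4:st ; no-port MEM/BR
t=3 i5:beq ; no-port BR/MEM
t=4 i6:ld ; RAW r4
t=5 i7:sub ; WAW r6
t=6 i8/i9:and sll ; pair
t=7 i10:or ; tail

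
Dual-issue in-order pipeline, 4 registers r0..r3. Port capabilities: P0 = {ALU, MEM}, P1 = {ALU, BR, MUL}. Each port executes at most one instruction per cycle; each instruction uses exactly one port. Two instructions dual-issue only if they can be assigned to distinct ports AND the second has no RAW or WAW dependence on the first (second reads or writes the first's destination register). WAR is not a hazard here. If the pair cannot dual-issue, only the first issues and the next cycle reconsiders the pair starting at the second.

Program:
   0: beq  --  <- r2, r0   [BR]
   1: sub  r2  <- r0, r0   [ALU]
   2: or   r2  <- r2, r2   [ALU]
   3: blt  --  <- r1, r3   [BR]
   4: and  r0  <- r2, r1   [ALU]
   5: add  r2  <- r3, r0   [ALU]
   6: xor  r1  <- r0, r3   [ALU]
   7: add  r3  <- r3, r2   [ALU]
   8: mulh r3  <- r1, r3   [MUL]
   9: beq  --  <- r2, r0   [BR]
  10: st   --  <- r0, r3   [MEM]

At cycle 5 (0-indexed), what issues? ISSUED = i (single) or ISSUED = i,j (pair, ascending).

  cy0 -> i0,i1 (beq/sub) 2-wide
  cy1 -> i2,i3 (or/blt) 2-wide
  cy2 -> i4 (and) RAW r0
  cy3 -> i5,i6 (add/xor) 2-wide
  cy4 -> i7 (add) RAW+WAW r3
  cy5 -> i8 (mulh) no-port MUL/BR
  cy6 -> i9,i10 (beq/st) 2-wide

ISSUED = 8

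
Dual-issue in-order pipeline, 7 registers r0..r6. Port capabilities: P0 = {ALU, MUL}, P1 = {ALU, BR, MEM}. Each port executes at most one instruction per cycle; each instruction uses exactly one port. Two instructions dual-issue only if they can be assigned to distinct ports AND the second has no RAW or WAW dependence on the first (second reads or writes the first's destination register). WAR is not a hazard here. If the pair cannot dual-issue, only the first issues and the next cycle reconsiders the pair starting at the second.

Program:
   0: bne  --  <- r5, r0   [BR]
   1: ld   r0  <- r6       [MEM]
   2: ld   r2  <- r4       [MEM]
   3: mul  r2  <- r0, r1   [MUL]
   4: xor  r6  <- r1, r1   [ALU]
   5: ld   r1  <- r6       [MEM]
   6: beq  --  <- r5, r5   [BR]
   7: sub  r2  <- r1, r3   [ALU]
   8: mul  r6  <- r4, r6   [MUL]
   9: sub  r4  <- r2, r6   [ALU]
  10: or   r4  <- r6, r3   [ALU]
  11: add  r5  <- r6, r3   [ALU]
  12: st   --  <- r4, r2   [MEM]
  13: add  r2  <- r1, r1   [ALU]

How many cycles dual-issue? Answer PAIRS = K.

PAIRS = 4

t=0 i0:bne.BR ; no-port BR/MEM
t=1 i1:ld.MEM ; no-port MEM/MEM
t=2 i2:ld.MEM ; WAW r2
t=3 i3/i4:mul.MUL;xor.ALU ; dual
t=4 i5:ld.MEM ; no-port MEM/BR
t=5 i6/i7:beq.BR;sub.ALU ; dual
t=6 i8:mul.MUL ; RAW r6
t=7 i9:sub.ALU ; WAW r4
t=8 i10/i11:or.ALU;add.ALU ; dual
t=9 i12/i13:st.MEM;add.ALU ; dual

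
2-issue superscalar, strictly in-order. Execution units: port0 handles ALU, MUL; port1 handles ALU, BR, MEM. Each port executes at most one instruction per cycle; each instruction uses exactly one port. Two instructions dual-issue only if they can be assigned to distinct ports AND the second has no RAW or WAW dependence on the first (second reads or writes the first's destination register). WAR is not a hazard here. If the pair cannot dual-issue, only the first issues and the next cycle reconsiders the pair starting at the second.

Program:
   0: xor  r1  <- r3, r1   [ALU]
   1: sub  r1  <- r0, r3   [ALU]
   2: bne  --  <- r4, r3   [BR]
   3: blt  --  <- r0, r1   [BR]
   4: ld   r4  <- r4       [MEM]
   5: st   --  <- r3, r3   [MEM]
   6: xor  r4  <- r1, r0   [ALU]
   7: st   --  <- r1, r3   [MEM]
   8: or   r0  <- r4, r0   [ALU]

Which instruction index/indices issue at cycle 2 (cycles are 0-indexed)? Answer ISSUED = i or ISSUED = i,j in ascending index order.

ISSUED = 3

[0] i0  xor  -- WAW r1
[1] i1&i2  sub/bne  -- pair
[2] i3  blt  -- no-port BR/MEM
[3] i4  ld  -- no-port MEM/MEM
[4] i5&i6  st/xor  -- pair
[5] i7&i8  st/or  -- pair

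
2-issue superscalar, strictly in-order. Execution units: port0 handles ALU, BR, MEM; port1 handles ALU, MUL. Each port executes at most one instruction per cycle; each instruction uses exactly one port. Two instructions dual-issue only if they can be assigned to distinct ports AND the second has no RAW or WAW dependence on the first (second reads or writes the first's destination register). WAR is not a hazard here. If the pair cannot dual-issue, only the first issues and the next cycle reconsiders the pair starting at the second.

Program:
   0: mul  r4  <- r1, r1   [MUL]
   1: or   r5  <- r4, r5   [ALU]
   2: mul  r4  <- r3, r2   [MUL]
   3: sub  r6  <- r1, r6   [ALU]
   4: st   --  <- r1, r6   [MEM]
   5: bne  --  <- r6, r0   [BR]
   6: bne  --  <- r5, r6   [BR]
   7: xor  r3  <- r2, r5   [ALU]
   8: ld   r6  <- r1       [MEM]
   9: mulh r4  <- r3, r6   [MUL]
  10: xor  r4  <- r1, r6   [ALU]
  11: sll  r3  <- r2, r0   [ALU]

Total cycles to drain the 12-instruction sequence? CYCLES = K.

CYCLES = 9

c0: i0 mul.MUL  RAW r4
c1: i1,i2 or.ALU mul.MUL  dual
c2: i3 sub.ALU  RAW r6
c3: i4 st.MEM  no-port MEM/BR
c4: i5 bne.BR  no-port BR/BR
c5: i6,i7 bne.BR xor.ALU  dual
c6: i8 ld.MEM  RAW r6
c7: i9 mulh.MUL  WAW r4
c8: i10,i11 xor.ALU sll.ALU  dual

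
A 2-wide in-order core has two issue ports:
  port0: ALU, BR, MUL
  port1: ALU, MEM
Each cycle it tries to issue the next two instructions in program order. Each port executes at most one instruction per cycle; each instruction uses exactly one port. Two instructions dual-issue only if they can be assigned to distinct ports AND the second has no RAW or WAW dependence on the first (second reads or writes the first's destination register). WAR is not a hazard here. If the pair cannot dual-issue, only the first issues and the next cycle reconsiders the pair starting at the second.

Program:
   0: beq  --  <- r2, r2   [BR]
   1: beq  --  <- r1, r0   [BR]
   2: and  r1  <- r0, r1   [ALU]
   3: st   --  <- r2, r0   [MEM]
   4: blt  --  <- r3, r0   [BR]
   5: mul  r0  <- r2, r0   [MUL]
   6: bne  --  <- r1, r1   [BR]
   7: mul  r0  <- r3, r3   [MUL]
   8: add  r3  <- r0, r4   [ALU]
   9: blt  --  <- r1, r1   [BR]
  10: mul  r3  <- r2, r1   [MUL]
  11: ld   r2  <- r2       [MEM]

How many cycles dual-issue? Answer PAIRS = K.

PAIRS = 4

0. beq.BR @i0  | no-port BR/BR
1. beq.BR/and.ALU @i1&i2  | dual
2. st.MEM/blt.BR @i3&i4  | dual
3. mul.MUL @i5  | no-port MUL/BR
4. bne.BR @i6  | no-port BR/MUL
5. mul.MUL @i7  | RAW r0
6. add.ALU/blt.BR @i8&i9  | dual
7. mul.MUL/ld.MEM @i10&i11  | dual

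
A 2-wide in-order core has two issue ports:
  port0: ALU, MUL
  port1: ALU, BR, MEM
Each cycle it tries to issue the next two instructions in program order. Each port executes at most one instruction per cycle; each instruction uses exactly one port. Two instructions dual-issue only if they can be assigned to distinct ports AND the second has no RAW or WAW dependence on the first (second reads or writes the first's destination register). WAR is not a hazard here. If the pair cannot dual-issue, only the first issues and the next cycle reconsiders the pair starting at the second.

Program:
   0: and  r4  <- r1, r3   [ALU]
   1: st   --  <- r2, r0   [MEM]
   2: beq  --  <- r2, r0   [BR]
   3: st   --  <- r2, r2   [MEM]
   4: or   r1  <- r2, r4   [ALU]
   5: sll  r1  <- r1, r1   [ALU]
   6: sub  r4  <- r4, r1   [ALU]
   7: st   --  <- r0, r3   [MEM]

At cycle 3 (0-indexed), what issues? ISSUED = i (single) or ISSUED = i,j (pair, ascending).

ISSUED = 5

0. and.ALU;st.MEM @i0,i1  | pair
1. beq.BR @i2  | no-port BR/MEM
2. st.MEM;or.ALU @i3,i4  | pair
3. sll.ALU @i5  | RAW r1
4. sub.ALU;st.MEM @i6,i7  | pair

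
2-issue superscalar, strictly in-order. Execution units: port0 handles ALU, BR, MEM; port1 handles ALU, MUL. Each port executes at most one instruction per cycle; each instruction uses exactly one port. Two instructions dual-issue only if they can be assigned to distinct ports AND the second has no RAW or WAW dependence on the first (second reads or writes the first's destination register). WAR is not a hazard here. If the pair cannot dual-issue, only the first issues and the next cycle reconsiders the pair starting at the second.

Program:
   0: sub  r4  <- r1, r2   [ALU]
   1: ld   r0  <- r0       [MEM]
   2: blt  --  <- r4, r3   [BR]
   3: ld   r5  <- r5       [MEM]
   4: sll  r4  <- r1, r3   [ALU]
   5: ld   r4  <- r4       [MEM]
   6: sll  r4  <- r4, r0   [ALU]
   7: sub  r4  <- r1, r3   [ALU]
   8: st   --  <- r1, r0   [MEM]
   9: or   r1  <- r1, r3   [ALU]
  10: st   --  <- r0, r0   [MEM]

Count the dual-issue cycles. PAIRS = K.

PAIRS = 4

c0: i0&i1 sub+ld  2-wide
c1: i2 blt  no-port BR/MEM
c2: i3&i4 ld+sll  2-wide
c3: i5 ld  RAW+WAW r4
c4: i6 sll  WAW r4
c5: i7&i8 sub+st  2-wide
c6: i9&i10 or+st  2-wide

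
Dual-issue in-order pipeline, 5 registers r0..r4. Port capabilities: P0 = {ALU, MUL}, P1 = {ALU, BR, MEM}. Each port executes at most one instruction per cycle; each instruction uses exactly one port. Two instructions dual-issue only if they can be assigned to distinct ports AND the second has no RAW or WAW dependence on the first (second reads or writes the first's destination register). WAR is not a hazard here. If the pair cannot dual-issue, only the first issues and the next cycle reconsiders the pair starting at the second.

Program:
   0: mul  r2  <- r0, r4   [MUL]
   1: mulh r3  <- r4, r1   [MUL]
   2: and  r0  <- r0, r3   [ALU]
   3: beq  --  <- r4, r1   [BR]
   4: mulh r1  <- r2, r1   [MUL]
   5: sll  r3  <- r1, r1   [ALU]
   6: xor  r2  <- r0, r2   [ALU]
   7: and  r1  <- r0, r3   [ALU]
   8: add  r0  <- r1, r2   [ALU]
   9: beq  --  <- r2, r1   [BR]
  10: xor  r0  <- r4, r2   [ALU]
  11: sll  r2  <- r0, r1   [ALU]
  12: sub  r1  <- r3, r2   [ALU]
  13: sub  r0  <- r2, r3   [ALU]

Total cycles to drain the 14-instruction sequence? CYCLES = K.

CYCLES = 10

[0] i0  mul.MUL  -- no-port MUL/MUL
[1] i1  mulh.MUL  -- RAW r3
[2] i2,i3  and.ALU/beq.BR  -- dual
[3] i4  mulh.MUL  -- RAW r1
[4] i5,i6  sll.ALU/xor.ALU  -- dual
[5] i7  and.ALU  -- RAW r1
[6] i8,i9  add.ALU/beq.BR  -- dual
[7] i10  xor.ALU  -- RAW r0
[8] i11  sll.ALU  -- RAW r2
[9] i12,i13  sub.ALU/sub.ALU  -- dual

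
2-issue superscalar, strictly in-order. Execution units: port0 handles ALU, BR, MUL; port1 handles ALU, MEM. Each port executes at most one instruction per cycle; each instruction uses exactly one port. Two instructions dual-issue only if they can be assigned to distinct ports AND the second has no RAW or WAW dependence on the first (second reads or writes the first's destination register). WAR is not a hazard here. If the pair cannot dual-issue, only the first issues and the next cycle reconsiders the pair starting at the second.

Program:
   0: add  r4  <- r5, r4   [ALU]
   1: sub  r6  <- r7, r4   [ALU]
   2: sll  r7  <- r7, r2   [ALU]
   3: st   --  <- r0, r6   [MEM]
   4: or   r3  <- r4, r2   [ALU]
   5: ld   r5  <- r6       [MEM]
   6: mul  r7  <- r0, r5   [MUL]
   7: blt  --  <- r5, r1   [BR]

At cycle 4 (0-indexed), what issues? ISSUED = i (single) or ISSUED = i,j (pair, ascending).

c0: i0 add  RAW r4
c1: i1+i2 sub+sll  dual
c2: i3+i4 st+or  dual
c3: i5 ld  RAW r5
c4: i6 mul  no-port MUL/BR
c5: i7 blt  tail

ISSUED = 6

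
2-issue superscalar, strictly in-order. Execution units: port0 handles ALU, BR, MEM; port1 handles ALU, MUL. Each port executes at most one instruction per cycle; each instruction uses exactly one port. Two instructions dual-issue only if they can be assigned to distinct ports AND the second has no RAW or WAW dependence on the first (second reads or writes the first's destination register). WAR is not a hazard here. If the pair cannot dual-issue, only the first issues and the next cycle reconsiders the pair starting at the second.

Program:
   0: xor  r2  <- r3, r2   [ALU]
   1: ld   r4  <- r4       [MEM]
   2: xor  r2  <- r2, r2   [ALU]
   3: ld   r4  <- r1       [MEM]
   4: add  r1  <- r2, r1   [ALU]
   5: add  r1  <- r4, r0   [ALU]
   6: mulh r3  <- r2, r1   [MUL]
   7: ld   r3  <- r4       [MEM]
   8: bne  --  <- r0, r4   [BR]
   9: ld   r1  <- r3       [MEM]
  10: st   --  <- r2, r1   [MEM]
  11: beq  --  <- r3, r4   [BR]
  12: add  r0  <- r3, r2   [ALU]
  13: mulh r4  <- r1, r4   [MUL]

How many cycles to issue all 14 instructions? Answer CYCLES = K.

[0] i0,i1  xor/ld  -- dual
[1] i2,i3  xor/ld  -- dual
[2] i4  add  -- WAW r1
[3] i5  add  -- RAW r1
[4] i6  mulh  -- WAW r3
[5] i7  ld  -- no-port MEM/BR
[6] i8  bne  -- no-port BR/MEM
[7] i9  ld  -- no-port MEM/MEM
[8] i10  st  -- no-port MEM/BR
[9] i11,i12  beq/add  -- dual
[10] i13  mulh  -- tail

CYCLES = 11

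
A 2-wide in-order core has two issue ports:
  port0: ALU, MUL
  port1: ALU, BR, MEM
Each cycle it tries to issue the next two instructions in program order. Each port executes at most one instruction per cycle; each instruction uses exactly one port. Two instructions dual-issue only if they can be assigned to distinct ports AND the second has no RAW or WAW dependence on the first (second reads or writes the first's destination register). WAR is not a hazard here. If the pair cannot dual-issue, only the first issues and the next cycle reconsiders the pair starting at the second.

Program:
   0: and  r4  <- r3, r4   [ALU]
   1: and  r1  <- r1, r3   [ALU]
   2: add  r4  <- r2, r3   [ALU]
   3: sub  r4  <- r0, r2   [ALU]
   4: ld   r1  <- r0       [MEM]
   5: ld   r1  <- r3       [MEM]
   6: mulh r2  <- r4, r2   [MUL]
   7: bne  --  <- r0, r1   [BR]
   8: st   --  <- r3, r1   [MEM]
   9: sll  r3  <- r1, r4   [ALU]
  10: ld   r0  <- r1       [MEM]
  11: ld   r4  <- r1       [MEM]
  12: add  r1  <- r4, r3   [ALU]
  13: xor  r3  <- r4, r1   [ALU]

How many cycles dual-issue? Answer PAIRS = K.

PAIRS = 4

[0] i0,i1  and.ALU;and.ALU  -- 2-wide
[1] i2  add.ALU  -- WAW r4
[2] i3,i4  sub.ALU;ld.MEM  -- 2-wide
[3] i5,i6  ld.MEM;mulh.MUL  -- 2-wide
[4] i7  bne.BR  -- no-port BR/MEM
[5] i8,i9  st.MEM;sll.ALU  -- 2-wide
[6] i10  ld.MEM  -- no-port MEM/MEM
[7] i11  ld.MEM  -- RAW r4
[8] i12  add.ALU  -- RAW r1
[9] i13  xor.ALU  -- tail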